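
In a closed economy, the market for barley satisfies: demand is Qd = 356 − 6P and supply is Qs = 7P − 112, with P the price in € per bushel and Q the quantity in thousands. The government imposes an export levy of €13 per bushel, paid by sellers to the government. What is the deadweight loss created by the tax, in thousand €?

Without the tax, 356 − 6P = 7P − 112 gives 13P = 468, so P* = €36 and Q* = 140.
With the tax collected from sellers, supply shifts: Qs = 7(P − 13) − 112.
Solving gives Q = 98 with buyers paying €43 and sellers receiving €30 (the €13 wedge).
Quantity falls by |ΔQ| = |140 − 98| = 42.
DWL = ½ · t · |ΔQ| = ½ · 13 · 42 = €273.

Deadweight loss = €273 thousand.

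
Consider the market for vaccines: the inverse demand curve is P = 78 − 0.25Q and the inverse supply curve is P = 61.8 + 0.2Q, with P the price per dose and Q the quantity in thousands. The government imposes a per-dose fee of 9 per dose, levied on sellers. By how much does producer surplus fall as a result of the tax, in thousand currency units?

Inverting to Q(P) form: Qd = 312 − 4P; Qs = 5P − 309.
Without the tax, 312 − 4P = 5P − 309 gives 9P = 621, so P* = 69 and Q* = 36.
With the tax collected from sellers, supply shifts: Qs = 5(P − 9) − 309.
New equilibrium: buyers pay 74, sellers receive 65, Q = 16. (Wedge: Pb − Ps = 9.)
ΔPS is the trapezoid between Q = 16 and Q = 36 of height 4: ½ · (36 + 16) · 4 = 104.

Producer surplus falls by 104 thousand.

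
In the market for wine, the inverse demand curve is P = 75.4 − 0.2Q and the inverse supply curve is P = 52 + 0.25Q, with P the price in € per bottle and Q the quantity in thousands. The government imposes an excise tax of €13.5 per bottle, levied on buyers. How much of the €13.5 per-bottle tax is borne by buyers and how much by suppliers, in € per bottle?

Buyers bear €6 per bottle; suppliers bear €7.5 per bottle.

Inverting to Q(P) form: Qd = 377 − 5P; Qs = 4P − 208.
Before the tax: set 377 − 5P = 4P − 208 → P* = €65, Q* = 52.
With the tax collected from buyers, demand (in seller-price terms) shifts: Qd = 377 − 5(P + 13.5).
New equilibrium: buyers pay €71, suppliers receive €57.5, Q = 22. (Wedge: Pb − Ps = 13.5.)
Burden on buyers: €6; on suppliers: €7.5. (They sum to €13.5.)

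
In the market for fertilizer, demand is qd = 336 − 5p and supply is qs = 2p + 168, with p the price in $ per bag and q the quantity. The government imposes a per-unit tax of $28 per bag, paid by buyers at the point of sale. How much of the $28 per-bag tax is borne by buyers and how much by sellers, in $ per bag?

Before the tax: set 336 − 5p = 2p + 168 → p* = $24, q* = 216.
With the tax collected from buyers, demand (in seller-price terms) shifts: qd = 336 − 5(p + 28).
New equilibrium: buyers pay $32, sellers receive $4, q = 176. (Wedge: pb − ps = 28.)
Burden on buyers: $8; on sellers: $20. (They sum to $28.)

Buyers bear $8 per bag; sellers bear $20 per bag.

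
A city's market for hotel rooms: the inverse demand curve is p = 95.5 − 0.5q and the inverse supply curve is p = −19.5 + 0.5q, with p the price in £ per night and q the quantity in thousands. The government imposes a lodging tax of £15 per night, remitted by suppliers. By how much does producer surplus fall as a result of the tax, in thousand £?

Producer surplus falls by £806.25 thousand.

Inverting to q(p) form: qd = 191 − 2p; qs = 2p + 39.
Before the tax: set 191 − 2p = 2p + 39 → p* = £38, q* = 115.
With the tax collected from suppliers, supply shifts: qs = 2(p − 15) + 39.
Solving gives q = 100 with buyers paying £45.5 and suppliers receiving £30.5 (the £15 wedge).
ΔPS is the trapezoid between Q = 100 and Q = 115 of height £7.5: ½ · (115 + 100) · 7.5 = £806.25.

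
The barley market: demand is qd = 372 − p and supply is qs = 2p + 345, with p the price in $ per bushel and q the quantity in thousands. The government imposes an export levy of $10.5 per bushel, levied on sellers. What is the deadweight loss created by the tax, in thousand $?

Deadweight loss = $36.75 thousand.

Before the tax: set 372 − p = 2p + 345 → p* = $9, q* = 363.
With the tax collected from sellers, supply shifts: qs = 2(p − 10.5) + 345.
New equilibrium: buyers pay $16, sellers receive $5.5, q = 356. (Wedge: pb − ps = 10.5.)
Quantity falls by |ΔQ| = |363 − 356| = 7.
DWL = ½ · t · |ΔQ| = ½ · 10.5 · 7 = $36.75.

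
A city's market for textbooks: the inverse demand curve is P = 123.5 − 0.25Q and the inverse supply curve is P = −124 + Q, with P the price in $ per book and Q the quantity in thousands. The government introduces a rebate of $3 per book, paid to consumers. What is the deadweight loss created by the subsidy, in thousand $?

Deadweight loss = $3.6 thousand.

Rewrite in direct form: Qd = 494 − 4P and Qs = P + 124.
Before the subsidy: set 494 − 4P = P + 124 → P* = $74, Q* = 198.
With a per-unit subsidy paid to consumers, each effectively pays P − 3, so demand becomes Qd = 494 − 4(P − 3).
Solving gives Q = 200.4 with consumers paying $73.4 and producers receiving $76.4 (the $3 wedge).
Quantity rises by |ΔQ| = |198 − 200.4| = 2.4.
DWL = ½ · t · |ΔQ| = ½ · 3 · 2.4 = $3.6.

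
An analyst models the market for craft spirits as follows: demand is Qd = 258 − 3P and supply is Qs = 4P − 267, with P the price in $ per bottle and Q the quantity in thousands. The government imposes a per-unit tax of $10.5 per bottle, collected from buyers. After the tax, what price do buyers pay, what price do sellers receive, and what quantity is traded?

Buyers pay $81; sellers receive $70.5; quantity = 15.

Before the tax: set 258 − 3P = 4P − 267 → P* = $75, Q* = 33.
With the tax collected from buyers, demand (in seller-price terms) shifts: Qd = 258 − 3(P + 10.5).
Solving gives Q = 15 with buyers paying $81 and sellers receiving $70.5 (the $10.5 wedge).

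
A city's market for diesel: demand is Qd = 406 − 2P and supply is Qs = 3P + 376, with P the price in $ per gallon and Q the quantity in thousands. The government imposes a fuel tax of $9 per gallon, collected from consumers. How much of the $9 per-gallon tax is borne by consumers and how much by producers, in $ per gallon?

Consumers bear $5.4 per gallon; producers bear $3.6 per gallon.

Before the tax: set 406 − 2P = 3P + 376 → P* = $6, Q* = 394.
With the tax collected from consumers, demand (in seller-price terms) shifts: Qd = 406 − 2(P + 9).
New equilibrium: consumers pay $11.4, producers receive $2.4, Q = 383.2. (Wedge: Pb − Ps = 9.)
Burden on consumers: $5.4; on producers: $3.6. (They sum to $9.)
The less price-elastic side of the market bears the larger share of a per-unit tax.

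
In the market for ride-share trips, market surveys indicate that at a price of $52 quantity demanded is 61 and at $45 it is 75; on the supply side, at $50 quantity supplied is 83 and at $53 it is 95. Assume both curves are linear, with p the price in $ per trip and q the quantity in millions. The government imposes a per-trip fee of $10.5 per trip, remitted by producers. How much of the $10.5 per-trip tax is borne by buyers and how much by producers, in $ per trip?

Demand slope: (75 − 61)/(45 − 52) = -2, so qd = 165 − 2p.
Supply slope: (95 − 83)/(53 − 50) = 4, so qs = 4p − 117.
Without the tax, 165 − 2p = 4p − 117 gives 6p = 282, so p* = $47 and q* = 71.
With the tax collected from producers, supply shifts: qs = 4(p − 10.5) − 117.
New equilibrium: buyers pay $54, producers receive $43.5, q = 57. (Wedge: pb − ps = 10.5.)
Burden on buyers: $7; on producers: $3.5. (They sum to $10.5.)
The less price-elastic side of the market bears the larger share of a per-unit tax.

Buyers bear $7 per trip; producers bear $3.5 per trip.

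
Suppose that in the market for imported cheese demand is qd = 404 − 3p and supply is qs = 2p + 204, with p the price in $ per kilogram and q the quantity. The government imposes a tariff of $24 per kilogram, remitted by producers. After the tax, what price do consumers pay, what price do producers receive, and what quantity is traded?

Before the tax: set 404 − 3p = 2p + 204 → p* = $40, q* = 284.
With the tax collected from producers, supply shifts: qs = 2(p − 24) + 204.
New equilibrium: consumers pay $49.6, producers receive $25.6, q = 255.2. (Wedge: pb − ps = 24.)

Consumers pay $49.6; producers receive $25.6; quantity = 255.2.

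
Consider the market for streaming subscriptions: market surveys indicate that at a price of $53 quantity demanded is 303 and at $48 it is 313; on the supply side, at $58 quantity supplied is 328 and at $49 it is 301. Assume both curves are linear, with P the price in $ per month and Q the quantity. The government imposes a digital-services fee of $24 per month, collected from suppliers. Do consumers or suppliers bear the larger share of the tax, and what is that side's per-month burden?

Demand slope: (313 − 303)/(48 − 53) = -2, so Qd = 409 − 2P.
Supply slope: (301 − 328)/(49 − 58) = 3, so Qs = 3P + 154.
Before the tax: set 409 − 2P = 3P + 154 → P* = $51, Q* = 307.
With the tax collected from suppliers, supply shifts: Qs = 3(P − 24) + 154.
Solving gives Q = 278.2 with consumers paying $65.4 and suppliers receiving $41.4 (the $24 wedge).
Per-month burden: consumers $14.4, suppliers $9.6.
Consumers take the larger share because demand is less price-elastic here (demand slope 2 vs supply slope 3).
The less price-elastic side of the market bears the larger share of a per-unit tax.

Consumers bear the larger share: $14.4 per month.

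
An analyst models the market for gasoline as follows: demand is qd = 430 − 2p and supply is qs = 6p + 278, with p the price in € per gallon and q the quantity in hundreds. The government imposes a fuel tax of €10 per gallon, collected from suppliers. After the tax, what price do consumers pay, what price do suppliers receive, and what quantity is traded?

Consumers pay €26.5; suppliers receive €16.5; quantity = 377.

Before the tax: set 430 − 2p = 6p + 278 → p* = €19, q* = 392.
With the tax collected from suppliers, supply shifts: qs = 6(p − 10) + 278.
Solving gives q = 377 with consumers paying €26.5 and suppliers receiving €16.5 (the €10 wedge).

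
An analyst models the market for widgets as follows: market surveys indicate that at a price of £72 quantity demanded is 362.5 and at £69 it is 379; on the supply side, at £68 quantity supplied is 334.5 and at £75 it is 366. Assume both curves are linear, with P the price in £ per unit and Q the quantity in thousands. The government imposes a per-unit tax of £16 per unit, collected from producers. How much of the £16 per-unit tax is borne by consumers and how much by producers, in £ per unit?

Demand slope: (379 − 362.5)/(69 − 72) = -5.5, so Qd = 758.5 − 5.5P.
Supply slope: (366 − 334.5)/(75 − 68) = 4.5, so Qs = 4.5P + 28.5.
Without the tax, 758.5 − 5.5P = 4.5P + 28.5 gives 10P = 730, so P* = £73 and Q* = 357.
With the tax collected from producers, supply shifts: Qs = 4.5(P − 16) + 28.5.
Solving gives Q = 317.4 with consumers paying £80.2 and producers receiving £64.2 (the £16 wedge).
Burden on consumers: £7.2; on producers: £8.8. (They sum to £16.)

Consumers bear £7.2 per unit; producers bear £8.8 per unit.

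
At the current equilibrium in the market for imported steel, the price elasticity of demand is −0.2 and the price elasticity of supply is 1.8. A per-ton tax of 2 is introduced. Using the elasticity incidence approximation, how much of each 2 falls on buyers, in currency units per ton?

Buyers bear ≈ 1.8 per ton.

Incidence ratio: buyers' share ≈ εs / (εs + |εd|) = 1.8 / (1.8 + 0.2) = 0.9.
So buyers bear ≈ 0.9 × 2 = 1.8; sellers bear 0.2.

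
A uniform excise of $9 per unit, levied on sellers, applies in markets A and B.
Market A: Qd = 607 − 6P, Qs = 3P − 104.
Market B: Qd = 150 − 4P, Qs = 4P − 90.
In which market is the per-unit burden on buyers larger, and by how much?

Market B, by $1.5.

Market A: pre-tax P* = $79, Q* = 133; post-tax Q = 115; per-unit burden on buyers = $3.
Market B: pre-tax P* = $30, Q* = 30; post-tax Q = 12; per-unit burden on buyers = $4.5.
Difference: $3 vs $4.5 → market B is larger by $1.5.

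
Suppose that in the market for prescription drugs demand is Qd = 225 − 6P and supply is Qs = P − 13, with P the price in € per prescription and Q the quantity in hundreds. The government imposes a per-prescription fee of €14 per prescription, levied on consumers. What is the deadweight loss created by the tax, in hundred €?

Without the tax, 225 − 6P = P − 13 gives 7P = 238, so P* = €34 and Q* = 21.
With the tax collected from consumers, demand (in seller-price terms) shifts: Qd = 225 − 6(P + 14).
New equilibrium: consumers pay €36, producers receive €22, Q = 9. (Wedge: Pb − Ps = 14.)
Quantity falls by |ΔQ| = |21 − 9| = 12.
DWL = ½ · t · |ΔQ| = ½ · 14 · 12 = €84.

Deadweight loss = €84 hundred.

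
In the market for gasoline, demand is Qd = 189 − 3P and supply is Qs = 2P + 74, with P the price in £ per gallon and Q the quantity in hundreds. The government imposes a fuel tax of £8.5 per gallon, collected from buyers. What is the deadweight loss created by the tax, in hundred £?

Deadweight loss = £43.35 hundred.

Before the tax: set 189 − 3P = 2P + 74 → P* = £23, Q* = 120.
With the tax collected from buyers, demand (in seller-price terms) shifts: Qd = 189 − 3(P + 8.5).
Solving gives Q = 109.8 with buyers paying £26.4 and sellers receiving £17.9 (the £8.5 wedge).
Quantity falls by |ΔQ| = |120 − 109.8| = 10.2.
DWL = ½ · t · |ΔQ| = ½ · 8.5 · 10.2 = £43.35.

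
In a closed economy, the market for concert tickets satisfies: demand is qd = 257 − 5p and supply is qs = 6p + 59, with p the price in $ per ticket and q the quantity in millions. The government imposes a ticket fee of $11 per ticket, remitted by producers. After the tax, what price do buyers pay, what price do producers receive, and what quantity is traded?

Buyers pay $24; producers receive $13; quantity = 137.

Before the tax: set 257 − 5p = 6p + 59 → p* = $18, q* = 167.
With the tax collected from producers, supply shifts: qs = 6(p − 11) + 59.
New equilibrium: buyers pay $24, producers receive $13, q = 137. (Wedge: pb − ps = 11.)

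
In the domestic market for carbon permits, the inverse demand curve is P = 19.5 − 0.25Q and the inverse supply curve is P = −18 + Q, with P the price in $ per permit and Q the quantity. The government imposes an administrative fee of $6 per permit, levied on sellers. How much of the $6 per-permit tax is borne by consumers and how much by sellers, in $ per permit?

Inverting to Q(P) form: Qd = 78 − 4P; Qs = P + 18.
Without the tax, 78 − 4P = P + 18 gives 5P = 60, so P* = $12 and Q* = 30.
With the tax collected from sellers, supply shifts: Qs = (P − 6) + 18.
New equilibrium: consumers pay $13.2, sellers receive $7.2, Q = 25.2. (Wedge: Pb − Ps = 6.)
Burden on consumers: $1.2; on sellers: $4.8. (They sum to $6.)
The less price-elastic side of the market bears the larger share of a per-unit tax.

Consumers bear $1.2 per permit; sellers bear $4.8 per permit.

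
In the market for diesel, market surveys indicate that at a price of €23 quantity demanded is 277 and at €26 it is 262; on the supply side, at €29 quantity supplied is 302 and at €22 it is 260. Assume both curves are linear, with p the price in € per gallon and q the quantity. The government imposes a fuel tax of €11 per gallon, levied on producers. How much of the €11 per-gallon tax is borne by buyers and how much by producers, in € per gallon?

Buyers bear €6 per gallon; producers bear €5 per gallon.

Demand slope: (262 − 277)/(26 − 23) = -5, so qd = 392 − 5p.
Supply slope: (260 − 302)/(22 − 29) = 6, so qs = 6p + 128.
Before the tax: set 392 − 5p = 6p + 128 → p* = €24, q* = 272.
With the tax collected from producers, supply shifts: qs = 6(p − 11) + 128.
Solving gives q = 242 with buyers paying €30 and producers receiving €19 (the €11 wedge).
Burden on buyers: €6; on producers: €5. (They sum to €11.)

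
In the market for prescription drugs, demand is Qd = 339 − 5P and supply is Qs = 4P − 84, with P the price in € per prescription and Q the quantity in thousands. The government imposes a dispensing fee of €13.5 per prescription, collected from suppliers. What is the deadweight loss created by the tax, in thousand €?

Deadweight loss = €202.5 thousand.

Without the tax, 339 − 5P = 4P − 84 gives 9P = 423, so P* = €47 and Q* = 104.
With the tax collected from suppliers, supply shifts: Qs = 4(P − 13.5) − 84.
Solving gives Q = 74 with buyers paying €53 and suppliers receiving €39.5 (the €13.5 wedge).
Quantity falls by |ΔQ| = |104 − 74| = 30.
DWL = ½ · t · |ΔQ| = ½ · 13.5 · 30 = €202.5.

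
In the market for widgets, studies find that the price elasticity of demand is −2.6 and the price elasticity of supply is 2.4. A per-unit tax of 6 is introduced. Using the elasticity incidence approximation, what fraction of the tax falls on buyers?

Buyers' share ≈ 0.48.

Incidence ratio: buyers' share ≈ εs / (εs + |εd|) = 2.4 / (2.4 + 2.6) = 0.48.
Supply is the less elastic side, so buyers bear the smaller share.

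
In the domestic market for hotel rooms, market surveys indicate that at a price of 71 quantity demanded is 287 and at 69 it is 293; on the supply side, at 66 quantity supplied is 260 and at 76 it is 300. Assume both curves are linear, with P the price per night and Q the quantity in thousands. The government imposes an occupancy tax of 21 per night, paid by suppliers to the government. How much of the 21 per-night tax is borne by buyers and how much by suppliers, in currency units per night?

Buyers bear 12 per night; suppliers bear 9 per night.

Demand slope: (293 − 287)/(69 − 71) = -3, so Qd = 500 − 3P.
Supply slope: (300 − 260)/(76 − 66) = 4, so Qs = 4P − 4.
Without the tax, 500 − 3P = 4P − 4 gives 7P = 504, so P* = 72 and Q* = 284.
With the tax collected from suppliers, supply shifts: Qs = 4(P − 21) − 4.
Solving gives Q = 248 with buyers paying 84 and suppliers receiving 63 (the 21 wedge).
Burden on buyers: 12; on suppliers: 9. (They sum to 21.)
The less price-elastic side of the market bears the larger share of a per-unit tax.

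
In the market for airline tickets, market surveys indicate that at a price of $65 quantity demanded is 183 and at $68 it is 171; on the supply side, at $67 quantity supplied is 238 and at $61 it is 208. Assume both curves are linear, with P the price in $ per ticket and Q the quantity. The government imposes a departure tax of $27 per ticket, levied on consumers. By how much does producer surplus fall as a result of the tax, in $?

Producer surplus falls by $2076.

Demand slope: (171 − 183)/(68 − 65) = -4, so Qd = 443 − 4P.
Supply slope: (208 − 238)/(61 − 67) = 5, so Qs = 5P − 97.
Before the tax: set 443 − 4P = 5P − 97 → P* = $60, Q* = 203.
With the tax collected from consumers, demand (in seller-price terms) shifts: Qd = 443 − 4(P + 27).
Solving gives Q = 143 with consumers paying $75 and suppliers receiving $48 (the $27 wedge).
ΔPS is the trapezoid between Q = 143 and Q = 203 of height $12: ½ · (203 + 143) · 12 = $2076.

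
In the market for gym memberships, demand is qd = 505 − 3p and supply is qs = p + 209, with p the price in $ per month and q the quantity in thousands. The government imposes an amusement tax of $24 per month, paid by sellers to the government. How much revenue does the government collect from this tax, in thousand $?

Tax revenue = $6360 thousand.

Before the tax: set 505 − 3p = p + 209 → p* = $74, q* = 283.
With the tax collected from sellers, supply shifts: qs = (p − 24) + 209.
New equilibrium: consumers pay $80, sellers receive $56, q = 265. (Wedge: pb − ps = 24.)
Revenue = t · Q = 24 · 265 = $6360.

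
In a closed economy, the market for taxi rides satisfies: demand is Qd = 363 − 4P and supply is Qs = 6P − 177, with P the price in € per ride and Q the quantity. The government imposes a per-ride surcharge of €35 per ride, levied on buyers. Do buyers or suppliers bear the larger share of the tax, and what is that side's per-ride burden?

Buyers bear the larger share: €21 per ride.

Without the tax, 363 − 4P = 6P − 177 gives 10P = 540, so P* = €54 and Q* = 147.
With the tax collected from buyers, demand (in seller-price terms) shifts: Qd = 363 − 4(P + 35).
New equilibrium: buyers pay €75, suppliers receive €40, Q = 63. (Wedge: Pb − Ps = 35.)
Per-ride burden: buyers €21, suppliers €14.
Buyers take the larger share because demand is less price-elastic here (demand slope 4 vs supply slope 6).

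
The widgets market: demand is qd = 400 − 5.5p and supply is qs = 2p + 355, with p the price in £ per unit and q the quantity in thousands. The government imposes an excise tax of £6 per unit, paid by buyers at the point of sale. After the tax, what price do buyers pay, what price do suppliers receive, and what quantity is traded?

Without the tax, 400 − 5.5p = 2p + 355 gives 7.5p = 45, so p* = £6 and q* = 367.
With the tax collected from buyers, demand (in seller-price terms) shifts: qd = 400 − 5.5(p + 6).
Solving gives q = 358.2 with buyers paying £7.6 and suppliers receiving £1.6 (the £6 wedge).
The less price-elastic side of the market bears the larger share of a per-unit tax.

Buyers pay £7.6; suppliers receive £1.6; quantity = 358.2.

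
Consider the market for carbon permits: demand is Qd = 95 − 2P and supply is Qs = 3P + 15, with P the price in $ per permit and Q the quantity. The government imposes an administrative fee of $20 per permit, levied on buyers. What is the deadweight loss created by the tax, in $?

Without the tax, 95 − 2P = 3P + 15 gives 5P = 80, so P* = $16 and Q* = 63.
With the tax collected from buyers, demand (in seller-price terms) shifts: Qd = 95 − 2(P + 20).
New equilibrium: buyers pay $28, suppliers receive $8, Q = 39. (Wedge: Pb − Ps = 20.)
Quantity falls by |ΔQ| = |63 − 39| = 24.
DWL = ½ · t · |ΔQ| = ½ · 20 · 24 = $240.

Deadweight loss = $240.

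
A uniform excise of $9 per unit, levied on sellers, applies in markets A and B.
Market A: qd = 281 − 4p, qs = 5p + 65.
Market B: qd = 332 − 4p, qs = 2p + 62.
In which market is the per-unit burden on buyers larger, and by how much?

Market A, by $2.

Market A: pre-tax p* = $24, q* = 185; post-tax q = 165; per-unit burden on buyers = $5.
Market B: pre-tax p* = $45, q* = 152; post-tax q = 140; per-unit burden on buyers = $3.
Difference: $5 vs $3 → market A is larger by $2.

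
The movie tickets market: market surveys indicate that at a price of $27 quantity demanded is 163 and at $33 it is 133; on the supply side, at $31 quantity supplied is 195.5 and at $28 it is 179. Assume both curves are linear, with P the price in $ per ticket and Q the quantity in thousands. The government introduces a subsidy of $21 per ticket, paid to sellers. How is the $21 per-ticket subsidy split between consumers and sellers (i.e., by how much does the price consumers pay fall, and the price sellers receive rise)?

Consumers gain $11 per ticket; sellers gain $10 per ticket.

Demand slope: (133 − 163)/(33 − 27) = -5, so Qd = 298 − 5P.
Supply slope: (179 − 195.5)/(28 − 31) = 5.5, so Qs = 5.5P + 25.
Before the subsidy: set 298 − 5P = 5.5P + 25 → P* = $26, Q* = 168.
With a per-unit subsidy paid to sellers, each receives P + 21 per unit sold, so supply becomes Qs = 5.5(P + 21) + 25.
New equilibrium: consumers pay $15, sellers receive $36, Q = 223. (Wedge: Pb − Ps = −21.)
Gain to consumers: $11; to sellers: $10. (They sum to $21.)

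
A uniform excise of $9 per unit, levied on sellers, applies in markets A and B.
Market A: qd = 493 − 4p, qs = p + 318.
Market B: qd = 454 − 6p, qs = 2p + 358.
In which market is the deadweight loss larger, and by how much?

Market A: pre-tax p* = $35, q* = 353; post-tax q = 345.8; deadweight loss = $32.4.
Market B: pre-tax p* = $12, q* = 382; post-tax q = 368.5; deadweight loss = $60.75.
Difference: $32.4 vs $60.75 → market B is larger by $28.35.

Market B, by $28.35.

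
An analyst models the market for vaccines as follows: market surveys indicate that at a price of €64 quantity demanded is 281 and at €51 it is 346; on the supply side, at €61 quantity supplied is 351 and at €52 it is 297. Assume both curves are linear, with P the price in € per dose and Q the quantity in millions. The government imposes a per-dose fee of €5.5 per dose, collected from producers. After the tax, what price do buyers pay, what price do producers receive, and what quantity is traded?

Buyers pay €59; producers receive €53.5; quantity = 306.

Demand slope: (346 − 281)/(51 − 64) = -5, so Qd = 601 − 5P.
Supply slope: (297 − 351)/(52 − 61) = 6, so Qs = 6P − 15.
Before the tax: set 601 − 5P = 6P − 15 → P* = €56, Q* = 321.
With the tax collected from producers, supply shifts: Qs = 6(P − 5.5) − 15.
New equilibrium: buyers pay €59, producers receive €53.5, Q = 306. (Wedge: Pb − Ps = 5.5.)
The less price-elastic side of the market bears the larger share of a per-unit tax.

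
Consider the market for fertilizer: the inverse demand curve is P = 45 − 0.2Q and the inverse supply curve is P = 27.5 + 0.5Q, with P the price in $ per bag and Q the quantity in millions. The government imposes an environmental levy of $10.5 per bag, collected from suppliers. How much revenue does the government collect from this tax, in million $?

Tax revenue = $105 million.

Inverting to Q(P) form: Qd = 225 − 5P; Qs = 2P − 55.
Before the tax: set 225 − 5P = 2P − 55 → P* = $40, Q* = 25.
With the tax collected from suppliers, supply shifts: Qs = 2(P − 10.5) − 55.
New equilibrium: consumers pay $43, suppliers receive $32.5, Q = 10. (Wedge: Pb − Ps = 10.5.)
Revenue = t · Q = 10.5 · 10 = $105.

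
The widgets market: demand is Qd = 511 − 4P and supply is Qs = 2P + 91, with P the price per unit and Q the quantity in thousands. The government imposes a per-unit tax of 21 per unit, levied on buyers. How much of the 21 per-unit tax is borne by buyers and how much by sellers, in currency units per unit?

Buyers bear 7 per unit; sellers bear 14 per unit.

Before the tax: set 511 − 4P = 2P + 91 → P* = 70, Q* = 231.
With the tax collected from buyers, demand (in seller-price terms) shifts: Qd = 511 − 4(P + 21).
New equilibrium: buyers pay 77, sellers receive 56, Q = 203. (Wedge: Pb − Ps = 21.)
Burden on buyers: 7; on sellers: 14. (They sum to 21.)
The less price-elastic side of the market bears the larger share of a per-unit tax.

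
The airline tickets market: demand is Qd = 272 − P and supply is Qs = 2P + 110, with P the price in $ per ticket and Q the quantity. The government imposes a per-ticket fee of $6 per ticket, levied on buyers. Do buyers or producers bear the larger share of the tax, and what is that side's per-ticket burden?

Buyers bear the larger share: $4 per ticket.

Without the tax, 272 − P = 2P + 110 gives 3P = 162, so P* = $54 and Q* = 218.
With the tax collected from buyers, demand (in seller-price terms) shifts: Qd = 272 − (P + 6).
New equilibrium: buyers pay $58, producers receive $52, Q = 214. (Wedge: Pb − Ps = 6.)
Per-ticket burden: buyers $4, producers $2.
Buyers take the larger share because demand is less price-elastic here (demand slope 1 vs supply slope 2).
The less price-elastic side of the market bears the larger share of a per-unit tax.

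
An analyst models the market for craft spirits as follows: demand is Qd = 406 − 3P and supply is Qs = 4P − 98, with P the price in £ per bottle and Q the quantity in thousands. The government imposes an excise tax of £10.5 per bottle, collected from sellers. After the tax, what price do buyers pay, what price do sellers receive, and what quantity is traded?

Before the tax: set 406 − 3P = 4P − 98 → P* = £72, Q* = 190.
With the tax collected from sellers, supply shifts: Qs = 4(P − 10.5) − 98.
New equilibrium: buyers pay £78, sellers receive £67.5, Q = 172. (Wedge: Pb − Ps = 10.5.)

Buyers pay £78; sellers receive £67.5; quantity = 172.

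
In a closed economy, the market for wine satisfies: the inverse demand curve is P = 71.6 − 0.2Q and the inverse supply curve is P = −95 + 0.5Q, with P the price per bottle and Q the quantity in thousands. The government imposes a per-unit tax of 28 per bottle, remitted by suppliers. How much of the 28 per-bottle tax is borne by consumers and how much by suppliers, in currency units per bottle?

Consumers bear 8 per bottle; suppliers bear 20 per bottle.

Inverting to Q(P) form: Qd = 358 − 5P; Qs = 2P + 190.
Before the tax: set 358 − 5P = 2P + 190 → P* = 24, Q* = 238.
With the tax collected from suppliers, supply shifts: Qs = 2(P − 28) + 190.
Solving gives Q = 198 with consumers paying 32 and suppliers receiving 4 (the 28 wedge).
Burden on consumers: 8; on suppliers: 20. (They sum to 28.)
The less price-elastic side of the market bears the larger share of a per-unit tax.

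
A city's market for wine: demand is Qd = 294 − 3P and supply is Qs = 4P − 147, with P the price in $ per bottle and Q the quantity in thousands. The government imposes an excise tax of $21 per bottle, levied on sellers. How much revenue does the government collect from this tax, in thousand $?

Without the tax, 294 − 3P = 4P − 147 gives 7P = 441, so P* = $63 and Q* = 105.
With the tax collected from sellers, supply shifts: Qs = 4(P − 21) − 147.
Solving gives Q = 69 with consumers paying $75 and sellers receiving $54 (the $21 wedge).
Revenue = t · Q = 21 · 69 = $1449.

Tax revenue = $1449 thousand.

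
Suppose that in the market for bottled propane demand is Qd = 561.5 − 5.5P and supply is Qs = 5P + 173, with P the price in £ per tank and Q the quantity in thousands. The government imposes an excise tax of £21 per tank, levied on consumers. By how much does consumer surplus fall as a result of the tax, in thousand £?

Without the tax, 561.5 − 5.5P = 5P + 173 gives 10.5P = 388.5, so P* = £37 and Q* = 358.
With the tax collected from consumers, demand (in seller-price terms) shifts: Qd = 561.5 − 5.5(P + 21).
New equilibrium: consumers pay £47, producers receive £26, Q = 303. (Wedge: Pb − Ps = 21.)
ΔCS is the trapezoid between Q = 303 and Q = 358 of height £10: ½ · (358 + 303) · 10 = £3305.

Consumer surplus falls by £3305 thousand.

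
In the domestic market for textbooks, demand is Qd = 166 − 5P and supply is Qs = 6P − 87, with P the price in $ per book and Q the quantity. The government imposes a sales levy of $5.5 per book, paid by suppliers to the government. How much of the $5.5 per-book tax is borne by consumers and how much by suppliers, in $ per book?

Consumers bear $3 per book; suppliers bear $2.5 per book.

Before the tax: set 166 − 5P = 6P − 87 → P* = $23, Q* = 51.
With the tax collected from suppliers, supply shifts: Qs = 6(P − 5.5) − 87.
Solving gives Q = 36 with consumers paying $26 and suppliers receiving $20.5 (the $5.5 wedge).
Burden on consumers: $3; on suppliers: $2.5. (They sum to $5.5.)
The less price-elastic side of the market bears the larger share of a per-unit tax.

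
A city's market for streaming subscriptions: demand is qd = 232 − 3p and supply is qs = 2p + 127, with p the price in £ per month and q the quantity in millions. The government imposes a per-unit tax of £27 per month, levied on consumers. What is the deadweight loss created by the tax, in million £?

Deadweight loss = £437.4 million.

Without the tax, 232 − 3p = 2p + 127 gives 5p = 105, so p* = £21 and q* = 169.
With the tax collected from consumers, demand (in seller-price terms) shifts: qd = 232 − 3(p + 27).
New equilibrium: consumers pay £31.8, sellers receive £4.8, q = 136.6. (Wedge: pb − ps = 27.)
Quantity falls by |ΔQ| = |169 − 136.6| = 32.4.
DWL = ½ · t · |ΔQ| = ½ · 27 · 32.4 = £437.4.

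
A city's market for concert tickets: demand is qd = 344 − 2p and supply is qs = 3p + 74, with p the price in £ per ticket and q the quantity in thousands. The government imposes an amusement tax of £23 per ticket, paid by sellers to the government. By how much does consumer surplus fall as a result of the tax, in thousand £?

Without the tax, 344 − 2p = 3p + 74 gives 5p = 270, so p* = £54 and q* = 236.
With the tax collected from sellers, supply shifts: qs = 3(p − 23) + 74.
Solving gives q = 208.4 with consumers paying £67.8 and sellers receiving £44.8 (the £23 wedge).
ΔCS is the trapezoid between Q = 208.4 and Q = 236 of height £13.8: ½ · (236 + 208.4) · 13.8 = £3066.36.

Consumer surplus falls by £3066.36 thousand.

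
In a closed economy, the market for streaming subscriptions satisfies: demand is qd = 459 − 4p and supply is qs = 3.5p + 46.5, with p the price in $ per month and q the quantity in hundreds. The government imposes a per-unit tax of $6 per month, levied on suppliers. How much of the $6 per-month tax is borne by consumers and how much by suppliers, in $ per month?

Before the tax: set 459 − 4p = 3.5p + 46.5 → p* = $55, q* = 239.
With the tax collected from suppliers, supply shifts: qs = 3.5(p − 6) + 46.5.
Solving gives q = 227.8 with consumers paying $57.8 and suppliers receiving $51.8 (the $6 wedge).
Burden on consumers: $2.8; on suppliers: $3.2. (They sum to $6.)

Consumers bear $2.8 per month; suppliers bear $3.2 per month.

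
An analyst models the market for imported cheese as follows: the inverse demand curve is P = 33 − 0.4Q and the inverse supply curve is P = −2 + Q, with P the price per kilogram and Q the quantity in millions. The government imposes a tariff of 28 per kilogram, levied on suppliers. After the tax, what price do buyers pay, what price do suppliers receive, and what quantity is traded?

Buyers pay 31; suppliers receive 3; quantity = 5.

Rewrite in direct form: Qd = 82.5 − 2.5P and Qs = P + 2.
Without the tax, 82.5 − 2.5P = P + 2 gives 3.5P = 80.5, so P* = 23 and Q* = 25.
With the tax collected from suppliers, supply shifts: Qs = (P − 28) + 2.
Solving gives Q = 5 with buyers paying 31 and suppliers receiving 3 (the 28 wedge).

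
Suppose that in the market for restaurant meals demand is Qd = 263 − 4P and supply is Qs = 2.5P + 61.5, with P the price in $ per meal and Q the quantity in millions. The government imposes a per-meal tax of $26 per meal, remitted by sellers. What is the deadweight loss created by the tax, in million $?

Without the tax, 263 − 4P = 2.5P + 61.5 gives 6.5P = 201.5, so P* = $31 and Q* = 139.
With the tax collected from sellers, supply shifts: Qs = 2.5(P − 26) + 61.5.
Solving gives Q = 99 with buyers paying $41 and sellers receiving $15 (the $26 wedge).
Quantity falls by |ΔQ| = |139 − 99| = 40.
DWL = ½ · t · |ΔQ| = ½ · 26 · 40 = $520.

Deadweight loss = $520 million.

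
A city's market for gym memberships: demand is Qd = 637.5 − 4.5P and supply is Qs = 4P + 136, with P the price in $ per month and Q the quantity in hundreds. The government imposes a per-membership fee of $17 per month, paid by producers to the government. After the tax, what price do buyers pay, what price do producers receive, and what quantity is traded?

Without the tax, 637.5 − 4.5P = 4P + 136 gives 8.5P = 501.5, so P* = $59 and Q* = 372.
With the tax collected from producers, supply shifts: Qs = 4(P − 17) + 136.
New equilibrium: buyers pay $67, producers receive $50, Q = 336. (Wedge: Pb − Ps = 17.)

Buyers pay $67; producers receive $50; quantity = 336.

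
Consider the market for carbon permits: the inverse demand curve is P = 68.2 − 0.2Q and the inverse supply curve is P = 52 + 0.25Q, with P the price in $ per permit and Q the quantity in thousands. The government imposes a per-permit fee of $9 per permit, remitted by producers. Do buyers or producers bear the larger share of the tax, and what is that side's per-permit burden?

Producers bear the larger share: $5 per permit.

Inverting to Q(P) form: Qd = 341 − 5P; Qs = 4P − 208.
Without the tax, 341 − 5P = 4P − 208 gives 9P = 549, so P* = $61 and Q* = 36.
With the tax collected from producers, supply shifts: Qs = 4(P − 9) − 208.
Solving gives Q = 16 with buyers paying $65 and producers receiving $56 (the $9 wedge).
Per-permit burden: buyers $4, producers $5.
Producers take the larger share because supply is less price-elastic here (demand slope 5 vs supply slope 4).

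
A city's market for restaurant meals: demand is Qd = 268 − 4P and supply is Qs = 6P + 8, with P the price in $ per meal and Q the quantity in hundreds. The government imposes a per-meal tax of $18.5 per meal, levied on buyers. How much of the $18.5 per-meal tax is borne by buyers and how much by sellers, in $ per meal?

Before the tax: set 268 − 4P = 6P + 8 → P* = $26, Q* = 164.
With the tax collected from buyers, demand (in seller-price terms) shifts: Qd = 268 − 4(P + 18.5).
Solving gives Q = 119.6 with buyers paying $37.1 and sellers receiving $18.6 (the $18.5 wedge).
Burden on buyers: $11.1; on sellers: $7.4. (They sum to $18.5.)
The less price-elastic side of the market bears the larger share of a per-unit tax.

Buyers bear $11.1 per meal; sellers bear $7.4 per meal.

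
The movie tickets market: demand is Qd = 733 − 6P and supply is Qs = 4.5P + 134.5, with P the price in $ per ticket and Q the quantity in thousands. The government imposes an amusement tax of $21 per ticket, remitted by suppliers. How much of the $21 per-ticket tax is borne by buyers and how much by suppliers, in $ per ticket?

Without the tax, 733 − 6P = 4.5P + 134.5 gives 10.5P = 598.5, so P* = $57 and Q* = 391.
With the tax collected from suppliers, supply shifts: Qs = 4.5(P − 21) + 134.5.
Solving gives Q = 337 with buyers paying $66 and suppliers receiving $45 (the $21 wedge).
Burden on buyers: $9; on suppliers: $12. (They sum to $21.)

Buyers bear $9 per ticket; suppliers bear $12 per ticket.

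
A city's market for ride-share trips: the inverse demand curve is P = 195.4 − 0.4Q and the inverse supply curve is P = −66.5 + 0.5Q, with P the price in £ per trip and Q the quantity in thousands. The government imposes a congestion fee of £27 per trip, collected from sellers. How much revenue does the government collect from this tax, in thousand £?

Tax revenue = £7047 thousand.

Inverting to Q(P) form: Qd = 488.5 − 2.5P; Qs = 2P + 133.
Before the tax: set 488.5 − 2.5P = 2P + 133 → P* = £79, Q* = 291.
With the tax collected from sellers, supply shifts: Qs = 2(P − 27) + 133.
New equilibrium: consumers pay £91, sellers receive £64, Q = 261. (Wedge: Pb − Ps = 27.)
Revenue = t · Q = 27 · 261 = £7047.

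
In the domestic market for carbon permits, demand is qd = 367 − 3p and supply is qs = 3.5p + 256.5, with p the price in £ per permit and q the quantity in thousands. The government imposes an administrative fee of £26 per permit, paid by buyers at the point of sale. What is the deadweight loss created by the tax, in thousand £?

Without the tax, 367 − 3p = 3.5p + 256.5 gives 6.5p = 110.5, so p* = £17 and q* = 316.
With the tax collected from buyers, demand (in seller-price terms) shifts: qd = 367 − 3(p + 26).
New equilibrium: buyers pay £31, producers receive £5, q = 274. (Wedge: pb − ps = 26.)
Quantity falls by |ΔQ| = |316 − 274| = 42.
DWL = ½ · t · |ΔQ| = ½ · 26 · 42 = £546.

Deadweight loss = £546 thousand.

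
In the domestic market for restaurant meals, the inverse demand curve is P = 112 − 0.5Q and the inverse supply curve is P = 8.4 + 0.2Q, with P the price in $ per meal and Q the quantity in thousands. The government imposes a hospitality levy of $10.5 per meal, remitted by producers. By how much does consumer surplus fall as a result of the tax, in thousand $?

Inverting to Q(P) form: Qd = 224 − 2P; Qs = 5P − 42.
Without the tax, 224 − 2P = 5P − 42 gives 7P = 266, so P* = $38 and Q* = 148.
With the tax collected from producers, supply shifts: Qs = 5(P − 10.5) − 42.
Solving gives Q = 133 with consumers paying $45.5 and producers receiving $35 (the $10.5 wedge).
ΔCS is the trapezoid between Q = 133 and Q = 148 of height $7.5: ½ · (148 + 133) · 7.5 = $1053.75.

Consumer surplus falls by $1053.75 thousand.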